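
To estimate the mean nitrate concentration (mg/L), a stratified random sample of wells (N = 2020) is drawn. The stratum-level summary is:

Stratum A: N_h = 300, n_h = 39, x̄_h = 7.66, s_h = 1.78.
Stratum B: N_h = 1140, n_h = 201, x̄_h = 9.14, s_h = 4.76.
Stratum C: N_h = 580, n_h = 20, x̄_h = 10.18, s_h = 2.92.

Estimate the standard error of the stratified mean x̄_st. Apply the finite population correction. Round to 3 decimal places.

SE(x̄_st) ≈ 0.255

V̂(x̄_st) = Σ W_h² (1 − n_h/N_h) s_h²/n_h, with W_h = N_h/N and N = 2020:
  stratum A: (300/2020)²·(1 − 39/300)·1.78²/39 = 0.00155896
  stratum B: (1140/2020)²·(1 − 201/1140)·4.76²/201 = 0.0295723
  stratum C: (580/2020)²·(1 − 20/580)·2.92²/20 = 0.0339351
V̂(x̄_st) = 0.0650664
SE(x̄_st) = √0.0650664 = 0.255081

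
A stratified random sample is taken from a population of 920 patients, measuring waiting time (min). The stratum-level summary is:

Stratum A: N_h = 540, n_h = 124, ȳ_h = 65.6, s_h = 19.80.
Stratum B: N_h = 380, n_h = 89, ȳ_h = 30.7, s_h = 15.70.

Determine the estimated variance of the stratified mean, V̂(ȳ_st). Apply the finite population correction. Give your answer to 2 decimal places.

V̂(ȳ_st) ≈ 1.20

V̂(ȳ_st) = Σ W_h² (1 − n_h/N_h) s_h²/n_h, with W_h = N_h/N and N = 920:
  stratum A: (540/920)²·(1 − 124/540)·19.80²/124 = 0.839112
  stratum B: (380/920)²·(1 − 89/380)·15.70²/89 = 0.361835
V̂(ȳ_st) = 1.20095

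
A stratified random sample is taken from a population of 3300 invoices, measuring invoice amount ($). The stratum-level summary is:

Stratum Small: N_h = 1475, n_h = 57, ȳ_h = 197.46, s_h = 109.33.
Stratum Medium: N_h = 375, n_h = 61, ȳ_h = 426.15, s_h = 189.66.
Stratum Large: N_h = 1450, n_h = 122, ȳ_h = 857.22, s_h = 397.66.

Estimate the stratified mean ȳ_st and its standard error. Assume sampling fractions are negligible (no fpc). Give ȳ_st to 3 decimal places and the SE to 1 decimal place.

ȳ_st ≈ 513.342, SE ≈ 17.3

ȳ_st = Σ W_h ȳ_h = (1475·197.46 + 375·426.15 + 1450·857.22)/3300 = 513.34205
V̂(ȳ_st) = Σ W_h² s_h²/n_h, with W_h = N_h/N and N = 3300:
  stratum Small: (1475/3300)²·109.33²/57 = 41.8948
  stratum Medium: (375/3300)²·189.66²/61 = 7.61476
  stratum Large: (1450/3300)²·397.66²/122 = 250.249
V̂(ȳ_st) = 299.758
SE(ȳ_st) = √299.758 = 17.3135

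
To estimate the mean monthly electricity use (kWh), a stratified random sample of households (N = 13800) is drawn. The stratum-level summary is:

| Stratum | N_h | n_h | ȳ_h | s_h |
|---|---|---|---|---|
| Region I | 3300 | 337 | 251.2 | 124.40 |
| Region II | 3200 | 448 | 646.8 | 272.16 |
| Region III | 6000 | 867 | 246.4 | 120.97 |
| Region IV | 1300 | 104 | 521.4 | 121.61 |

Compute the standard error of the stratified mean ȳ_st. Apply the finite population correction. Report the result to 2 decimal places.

V̂(ȳ_st) = Σ W_h² (1 − n_h/N_h) s_h²/n_h, with W_h = N_h/N and N = 13800:
  stratum Region I: (3300/13800)²·(1 − 337/3300)·124.40²/337 = 2.35775
  stratum Region II: (3200/13800)²·(1 − 448/3200)·272.16²/448 = 7.64559
  stratum Region III: (6000/13800)²·(1 − 867/6000)·120.97²/867 = 2.72961
  stratum Region IV: (1300/13800)²·(1 − 104/1300)·121.61²/104 = 1.16097
V̂(ȳ_st) = 13.8939
SE(ȳ_st) = √13.8939 = 3.72746

SE(ȳ_st) ≈ 3.73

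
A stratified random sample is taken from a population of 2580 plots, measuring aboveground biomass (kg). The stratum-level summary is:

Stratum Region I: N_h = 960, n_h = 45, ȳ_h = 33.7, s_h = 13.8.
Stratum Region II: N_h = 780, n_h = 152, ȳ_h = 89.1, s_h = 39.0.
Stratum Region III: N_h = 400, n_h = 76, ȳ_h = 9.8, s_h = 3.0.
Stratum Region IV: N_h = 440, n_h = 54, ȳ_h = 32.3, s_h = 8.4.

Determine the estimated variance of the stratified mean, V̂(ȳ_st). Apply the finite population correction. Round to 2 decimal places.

V̂(ȳ_st) ≈ 1.33

V̂(ȳ_st) = Σ W_h² (1 − n_h/N_h) s_h²/n_h, with W_h = N_h/N and N = 2580:
  stratum Region I: (960/2580)²·(1 − 45/960)·13.8²/45 = 0.558468
  stratum Region II: (780/2580)²·(1 − 152/780)·39.0²/152 = 0.736377
  stratum Region III: (400/2580)²·(1 − 76/400)·3.0²/76 = 0.00230566
  stratum Region IV: (440/2580)²·(1 − 54/440)·8.4²/54 = 0.03334
V̂(ȳ_st) = 1.33049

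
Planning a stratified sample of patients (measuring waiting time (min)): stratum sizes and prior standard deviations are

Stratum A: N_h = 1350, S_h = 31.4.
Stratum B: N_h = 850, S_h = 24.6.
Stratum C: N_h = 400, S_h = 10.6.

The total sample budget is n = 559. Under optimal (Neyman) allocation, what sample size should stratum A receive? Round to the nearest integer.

Neyman allocation: n_h = n · N_h S_h / Σ N_i S_i, with n = 559.
  stratum A: N_h·S_h = 1350·31.4 = 42390.00
  stratum B: N_h·S_h = 850·24.6 = 20910.00
  stratum C: N_h·S_h = 400·10.6 = 4240.00
Σ N_h S_h = 67540.00
n for stratum A = 559·42390.00/67540.00 = 350.844 → 351

351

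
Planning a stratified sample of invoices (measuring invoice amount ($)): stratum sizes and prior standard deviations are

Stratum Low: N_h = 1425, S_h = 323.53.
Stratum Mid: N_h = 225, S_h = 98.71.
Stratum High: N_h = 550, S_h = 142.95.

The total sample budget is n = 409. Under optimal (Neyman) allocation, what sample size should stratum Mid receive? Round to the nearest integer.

16

Neyman allocation: n_h = n · N_h S_h / Σ N_i S_i, with n = 409.
  stratum Low: N_h·S_h = 1425·323.53 = 461030.25
  stratum Mid: N_h·S_h = 225·98.71 = 22209.75
  stratum High: N_h·S_h = 550·142.95 = 78622.50
Σ N_h S_h = 561862.50
n for stratum Mid = 409·22209.75/561862.50 = 16.167 → 16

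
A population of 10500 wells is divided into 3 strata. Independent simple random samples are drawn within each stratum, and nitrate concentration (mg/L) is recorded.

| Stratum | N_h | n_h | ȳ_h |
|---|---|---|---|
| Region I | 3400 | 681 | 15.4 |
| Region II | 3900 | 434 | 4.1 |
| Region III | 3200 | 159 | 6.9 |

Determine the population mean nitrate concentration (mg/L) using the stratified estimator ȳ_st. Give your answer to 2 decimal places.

ȳ_st ≈ 8.61

N = Σ N_h = 10500. Stratum weights W_h = N_h/N.
ȳ_st = (3400·15.4 + 3900·4.1 + 3200·6.9) / 10500 = 8.6124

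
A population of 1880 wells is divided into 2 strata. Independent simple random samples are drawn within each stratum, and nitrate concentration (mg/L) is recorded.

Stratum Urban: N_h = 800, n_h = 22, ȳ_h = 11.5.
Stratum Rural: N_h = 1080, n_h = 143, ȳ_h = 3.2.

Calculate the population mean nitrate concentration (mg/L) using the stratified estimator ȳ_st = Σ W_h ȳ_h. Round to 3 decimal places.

ȳ_st ≈ 6.732

N = Σ N_h = 1880. Stratum weights W_h = N_h/N.
ȳ_st = (800·11.5 + 1080·3.2) / 1880 = 6.73191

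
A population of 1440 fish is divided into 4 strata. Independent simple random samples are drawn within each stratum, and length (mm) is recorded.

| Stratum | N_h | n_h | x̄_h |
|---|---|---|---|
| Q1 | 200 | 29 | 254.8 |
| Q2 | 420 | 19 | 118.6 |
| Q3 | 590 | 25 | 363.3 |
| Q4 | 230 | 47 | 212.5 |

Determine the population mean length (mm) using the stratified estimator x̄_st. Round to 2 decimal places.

x̄_st ≈ 252.77

N = Σ N_h = 1440. Stratum weights W_h = N_h/N.
x̄_st = (200·254.8 + 420·118.6 + 590·363.3 + 230·212.5) / 1440 = 252.7736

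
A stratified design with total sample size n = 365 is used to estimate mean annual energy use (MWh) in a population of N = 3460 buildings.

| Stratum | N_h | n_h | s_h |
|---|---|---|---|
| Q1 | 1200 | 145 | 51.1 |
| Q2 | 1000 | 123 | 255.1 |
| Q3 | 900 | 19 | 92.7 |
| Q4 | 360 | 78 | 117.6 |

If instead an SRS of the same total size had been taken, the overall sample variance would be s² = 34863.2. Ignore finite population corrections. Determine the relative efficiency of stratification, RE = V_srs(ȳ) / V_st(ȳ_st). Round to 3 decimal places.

RE ≈ 1.211

V̂(ȳ_st) = Σ W_h² s_h²/n_h, with W_h = N_h/N and N = 3460:
  stratum Q1: (1200/3460)²·51.1²/145 = 2.16613
  stratum Q2: (1000/3460)²·255.1²/123 = 44.194
  stratum Q3: (900/3460)²·92.7²/19 = 30.6012
  stratum Q4: (360/3460)²·117.6²/78 = 1.91943
V_st = 78.8808
V_srs = s²/n = 34863.2/365 = 95.5156
Relative efficiency = V_srs / V_st = 95.5156/78.8808 = 1.2109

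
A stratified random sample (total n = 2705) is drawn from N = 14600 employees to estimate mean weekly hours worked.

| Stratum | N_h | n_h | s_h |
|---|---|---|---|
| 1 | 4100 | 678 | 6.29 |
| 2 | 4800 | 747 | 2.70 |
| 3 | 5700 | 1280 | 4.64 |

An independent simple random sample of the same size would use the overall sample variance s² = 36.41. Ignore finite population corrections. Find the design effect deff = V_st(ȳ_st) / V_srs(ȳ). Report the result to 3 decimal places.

deff ≈ 0.611

V̂(ȳ_st) = Σ W_h² s_h²/n_h, with W_h = N_h/N and N = 14600:
  stratum 1: (4100/14600)²·6.29²/678 = 0.00460186
  stratum 2: (4800/14600)²·2.70²/747 = 0.00105483
  stratum 3: (5700/14600)²·4.64²/1280 = 0.00256372
V_st = 0.00822041
V_srs = s²/n = 36.41/2705 = 0.0134603
deff = V_st / V_srs = 0.00822041/0.0134603 = 0.6107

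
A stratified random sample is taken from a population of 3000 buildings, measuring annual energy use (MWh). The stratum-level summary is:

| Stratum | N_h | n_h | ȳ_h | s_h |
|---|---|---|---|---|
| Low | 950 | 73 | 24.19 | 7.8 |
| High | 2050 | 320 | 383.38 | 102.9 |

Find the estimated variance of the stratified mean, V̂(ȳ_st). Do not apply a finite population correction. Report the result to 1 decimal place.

V̂(ȳ_st) ≈ 15.5

V̂(ȳ_st) = Σ W_h² s_h²/n_h, with W_h = N_h/N and N = 3000:
  stratum Low: (950/3000)²·7.8²/73 = 0.083574
  stratum High: (2050/3000)²·102.9²/320 = 15.4506
V̂(ȳ_st) = 15.5342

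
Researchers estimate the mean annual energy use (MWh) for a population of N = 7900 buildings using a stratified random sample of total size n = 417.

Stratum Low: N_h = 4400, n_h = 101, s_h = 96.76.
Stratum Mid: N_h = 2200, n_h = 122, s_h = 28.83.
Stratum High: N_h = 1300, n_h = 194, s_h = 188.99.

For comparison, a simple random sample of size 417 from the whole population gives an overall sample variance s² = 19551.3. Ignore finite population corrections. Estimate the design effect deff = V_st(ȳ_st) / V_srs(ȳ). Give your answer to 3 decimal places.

deff ≈ 0.731

V̂(ȳ_st) = Σ W_h² s_h²/n_h, with W_h = N_h/N and N = 7900:
  stratum Low: (4400/7900)²·96.76²/101 = 28.7555
  stratum Mid: (2200/7900)²·28.83²/122 = 0.528349
  stratum High: (1300/7900)²·188.99²/194 = 4.9855
V_st = 34.2694
V_srs = s²/n = 19551.3/417 = 46.8856
deff = V_st / V_srs = 34.2694/46.8856 = 0.7309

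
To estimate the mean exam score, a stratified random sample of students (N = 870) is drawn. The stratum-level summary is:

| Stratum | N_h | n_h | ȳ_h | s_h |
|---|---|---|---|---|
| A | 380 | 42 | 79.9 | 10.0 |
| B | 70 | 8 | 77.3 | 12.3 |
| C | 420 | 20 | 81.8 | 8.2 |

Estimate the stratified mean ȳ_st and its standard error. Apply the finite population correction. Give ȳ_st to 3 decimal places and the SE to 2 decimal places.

ȳ_st ≈ 80.608, SE ≈ 1.12

ȳ_st = Σ W_h ȳ_h = (380·79.9 + 70·77.3 + 420·81.8)/870 = 80.60805
V̂(ȳ_st) = Σ W_h² (1 − n_h/N_h) s_h²/n_h, with W_h = N_h/N and N = 870:
  stratum A: (380/870)²·(1 − 42/380)·10.0²/42 = 0.404029
  stratum B: (70/870)²·(1 − 8/70)·12.3²/8 = 0.108435
  stratum C: (420/870)²·(1 − 20/420)·8.2²/20 = 0.746223
V̂(ȳ_st) = 1.25869
SE(ȳ_st) = √1.25869 = 1.12191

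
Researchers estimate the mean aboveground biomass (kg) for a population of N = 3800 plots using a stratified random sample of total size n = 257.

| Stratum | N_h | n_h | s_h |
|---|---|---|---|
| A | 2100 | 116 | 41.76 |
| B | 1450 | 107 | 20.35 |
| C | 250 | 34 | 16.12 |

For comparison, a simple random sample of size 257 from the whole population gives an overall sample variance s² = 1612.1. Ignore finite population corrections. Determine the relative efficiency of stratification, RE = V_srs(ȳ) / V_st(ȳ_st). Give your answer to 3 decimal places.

RE ≈ 1.209

V̂(ȳ_st) = Σ W_h² s_h²/n_h, with W_h = N_h/N and N = 3800:
  stratum A: (2100/3800)²·41.76²/116 = 4.59129
  stratum B: (1450/3800)²·20.35²/107 = 0.563526
  stratum C: (250/3800)²·16.12²/34 = 0.0330799
V_st = 5.18789
V_srs = s²/n = 1612.1/257 = 6.27276
Relative efficiency = V_srs / V_st = 6.27276/5.18789 = 1.2091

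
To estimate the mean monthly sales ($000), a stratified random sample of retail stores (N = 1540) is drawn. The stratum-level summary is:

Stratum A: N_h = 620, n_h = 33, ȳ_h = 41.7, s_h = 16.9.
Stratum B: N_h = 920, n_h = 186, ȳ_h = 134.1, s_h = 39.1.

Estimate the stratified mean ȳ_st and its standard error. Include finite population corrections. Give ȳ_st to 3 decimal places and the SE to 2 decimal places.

ȳ_st = Σ W_h ȳ_h = (620·41.7 + 920·134.1)/1540 = 96.90000
V̂(ȳ_st) = Σ W_h² (1 − n_h/N_h) s_h²/n_h, with W_h = N_h/N and N = 1540:
  stratum A: (620/1540)²·(1 − 33/620)·16.9²/33 = 1.32815
  stratum B: (920/1540)²·(1 − 186/920)·39.1²/186 = 2.34036
V̂(ȳ_st) = 3.66851
SE(ȳ_st) = √3.66851 = 1.91534

ȳ_st ≈ 96.900, SE ≈ 1.92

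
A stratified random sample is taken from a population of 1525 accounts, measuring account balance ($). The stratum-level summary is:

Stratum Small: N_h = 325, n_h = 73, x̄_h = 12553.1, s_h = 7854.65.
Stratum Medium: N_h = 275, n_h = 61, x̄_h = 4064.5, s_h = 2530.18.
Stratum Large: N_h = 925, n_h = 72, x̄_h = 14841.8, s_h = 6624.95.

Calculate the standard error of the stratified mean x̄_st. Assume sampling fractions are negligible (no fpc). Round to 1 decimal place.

SE(x̄_st) ≈ 515.8

V̂(x̄_st) = Σ W_h² s_h²/n_h, with W_h = N_h/N and N = 1525:
  stratum Small: (325/1525)²·7854.65²/73 = 38384.7
  stratum Medium: (275/1525)²·2530.18²/61 = 3412.7
  stratum Large: (925/1525)²·6624.95²/72 = 224273
V̂(x̄_st) = 266070
SE(x̄_st) = √266070 = 515.82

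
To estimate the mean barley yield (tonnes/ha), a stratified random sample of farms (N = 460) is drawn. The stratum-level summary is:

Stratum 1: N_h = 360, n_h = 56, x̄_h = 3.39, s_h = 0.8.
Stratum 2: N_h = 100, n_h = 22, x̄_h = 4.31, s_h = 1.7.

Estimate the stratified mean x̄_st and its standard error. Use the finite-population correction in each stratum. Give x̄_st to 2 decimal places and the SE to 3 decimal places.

x̄_st = Σ W_h x̄_h = (360·3.39 + 100·4.31)/460 = 3.59000
V̂(x̄_st) = Σ W_h² (1 − n_h/N_h) s_h²/n_h, with W_h = N_h/N and N = 460:
  stratum 1: (360/460)²·(1 − 56/360)·0.8²/56 = 0.00591088
  stratum 2: (100/460)²·(1 − 22/100)·1.7²/22 = 0.00484233
V̂(x̄_st) = 0.0107532
SE(x̄_st) = √0.0107532 = 0.103698

x̄_st ≈ 3.59, SE ≈ 0.104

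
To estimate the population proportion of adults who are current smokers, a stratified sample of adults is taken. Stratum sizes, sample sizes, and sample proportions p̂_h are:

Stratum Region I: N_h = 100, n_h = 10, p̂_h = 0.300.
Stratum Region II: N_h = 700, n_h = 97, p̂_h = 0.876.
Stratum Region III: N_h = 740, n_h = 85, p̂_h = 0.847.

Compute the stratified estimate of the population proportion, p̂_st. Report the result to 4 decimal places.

N = 1540; stratum weights W_h = N_h/N.
p̂_st = Σ W_h p̂_h = (100·0.300 + 700·0.876 + 740·0.847)/1540 = 0.82466

p̂_st ≈ 0.8247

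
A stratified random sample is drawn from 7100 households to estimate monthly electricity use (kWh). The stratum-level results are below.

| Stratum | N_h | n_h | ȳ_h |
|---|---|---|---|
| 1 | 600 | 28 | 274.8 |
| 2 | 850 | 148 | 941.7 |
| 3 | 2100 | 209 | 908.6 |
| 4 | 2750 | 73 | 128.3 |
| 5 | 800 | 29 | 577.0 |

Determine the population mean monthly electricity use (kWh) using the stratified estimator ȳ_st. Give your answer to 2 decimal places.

N = Σ N_h = 7100. Stratum weights W_h = N_h/N.
ȳ_st = (600·274.8 + 850·941.7 + 2100·908.6 + 2750·128.3 + 800·577.0) / 7100 = 519.4099

ȳ_st ≈ 519.41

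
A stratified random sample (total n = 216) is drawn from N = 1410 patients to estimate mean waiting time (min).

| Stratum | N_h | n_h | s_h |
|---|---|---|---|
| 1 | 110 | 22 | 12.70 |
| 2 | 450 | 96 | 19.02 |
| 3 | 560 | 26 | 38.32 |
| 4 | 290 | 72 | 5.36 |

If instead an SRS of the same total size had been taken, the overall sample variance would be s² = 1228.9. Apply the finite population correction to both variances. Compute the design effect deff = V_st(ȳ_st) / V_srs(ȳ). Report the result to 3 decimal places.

deff ≈ 1.836

V̂(ȳ_st) = Σ W_h² (1 − n_h/N_h) s_h²/n_h, with W_h = N_h/N and N = 1410:
  stratum 1: (110/1410)²·(1 − 22/110)·12.70²/22 = 0.0356962
  stratum 2: (450/1410)²·(1 − 96/450)·19.02²/96 = 0.301945
  stratum 3: (560/1410)²·(1 − 26/560)·38.32²/26 = 8.4951
  stratum 4: (290/1410)²·(1 − 72/290)·5.36²/72 = 0.0126886
V_st = 8.84543
V_srs = (1 − 216/1410)·1228.9/216 = 4.81779
deff = V_st / V_srs = 8.84543/4.81779 = 1.8360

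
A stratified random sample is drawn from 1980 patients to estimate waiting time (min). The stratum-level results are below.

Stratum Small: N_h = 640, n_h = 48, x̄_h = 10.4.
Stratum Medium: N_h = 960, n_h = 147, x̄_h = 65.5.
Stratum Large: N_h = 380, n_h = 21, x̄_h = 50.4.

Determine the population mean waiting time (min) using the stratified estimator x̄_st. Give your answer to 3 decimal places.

x̄_st ≈ 44.792

N = Σ N_h = 1980. Stratum weights W_h = N_h/N.
x̄_st = (640·10.4 + 960·65.5 + 380·50.4) / 1980 = 44.79192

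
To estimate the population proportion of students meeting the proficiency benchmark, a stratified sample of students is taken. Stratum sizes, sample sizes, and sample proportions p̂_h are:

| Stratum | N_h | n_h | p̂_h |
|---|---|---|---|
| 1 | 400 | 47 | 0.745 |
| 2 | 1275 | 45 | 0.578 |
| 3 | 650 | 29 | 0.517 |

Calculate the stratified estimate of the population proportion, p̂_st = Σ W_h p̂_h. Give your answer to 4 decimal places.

p̂_st ≈ 0.5897

N = 2325; stratum weights W_h = N_h/N.
p̂_st = Σ W_h p̂_h = (400·0.745 + 1275·0.578 + 650·0.517)/2325 = 0.58968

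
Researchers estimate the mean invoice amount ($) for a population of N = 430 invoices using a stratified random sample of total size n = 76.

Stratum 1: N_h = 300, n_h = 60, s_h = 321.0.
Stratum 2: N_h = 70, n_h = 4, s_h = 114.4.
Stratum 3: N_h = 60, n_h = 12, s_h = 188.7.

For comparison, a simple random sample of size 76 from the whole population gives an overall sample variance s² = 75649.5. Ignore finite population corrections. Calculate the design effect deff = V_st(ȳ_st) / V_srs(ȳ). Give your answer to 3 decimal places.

deff ≈ 0.985

V̂(ȳ_st) = Σ W_h² s_h²/n_h, with W_h = N_h/N and N = 430:
  stratum 1: (300/430)²·321.0²/60 = 835.919
  stratum 2: (70/430)²·114.4²/4 = 86.7064
  stratum 3: (60/430)²·188.7²/12 = 57.7734
V_st = 980.399
V_srs = s²/n = 75649.5/76 = 995.388
deff = V_st / V_srs = 980.399/995.388 = 0.9849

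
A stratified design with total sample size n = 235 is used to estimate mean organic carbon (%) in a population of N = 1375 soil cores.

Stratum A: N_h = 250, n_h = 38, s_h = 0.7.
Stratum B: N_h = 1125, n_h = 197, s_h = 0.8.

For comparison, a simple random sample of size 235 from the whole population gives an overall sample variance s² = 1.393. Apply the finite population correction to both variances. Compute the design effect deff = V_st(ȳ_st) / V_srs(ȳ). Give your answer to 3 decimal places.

V̂(ȳ_st) = Σ W_h² (1 − n_h/N_h) s_h²/n_h, with W_h = N_h/N and N = 1375:
  stratum A: (250/1375)²·(1 − 38/250)·0.7²/38 = 0.000361479
  stratum B: (1125/1375)²·(1 − 197/1125)·0.8²/197 = 0.00179394
V_st = 0.00215542
V_srs = (1 − 235/1375)·1.393/235 = 0.00491457
deff = V_st / V_srs = 0.00215542/0.00491457 = 0.4386

deff ≈ 0.439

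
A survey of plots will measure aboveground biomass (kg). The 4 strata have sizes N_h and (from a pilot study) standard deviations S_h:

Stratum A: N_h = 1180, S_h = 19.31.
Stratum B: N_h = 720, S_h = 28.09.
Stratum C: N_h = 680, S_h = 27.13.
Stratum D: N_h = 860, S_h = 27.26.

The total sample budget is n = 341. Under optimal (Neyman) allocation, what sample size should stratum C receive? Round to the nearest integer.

74

Neyman allocation: n_h = n · N_h S_h / Σ N_i S_i, with n = 341.
  stratum A: N_h·S_h = 1180·19.31 = 22785.80
  stratum B: N_h·S_h = 720·28.09 = 20224.80
  stratum C: N_h·S_h = 680·27.13 = 18448.40
  stratum D: N_h·S_h = 860·27.26 = 23443.60
Σ N_h S_h = 84902.60
n for stratum C = 341·18448.40/84902.60 = 74.096 → 74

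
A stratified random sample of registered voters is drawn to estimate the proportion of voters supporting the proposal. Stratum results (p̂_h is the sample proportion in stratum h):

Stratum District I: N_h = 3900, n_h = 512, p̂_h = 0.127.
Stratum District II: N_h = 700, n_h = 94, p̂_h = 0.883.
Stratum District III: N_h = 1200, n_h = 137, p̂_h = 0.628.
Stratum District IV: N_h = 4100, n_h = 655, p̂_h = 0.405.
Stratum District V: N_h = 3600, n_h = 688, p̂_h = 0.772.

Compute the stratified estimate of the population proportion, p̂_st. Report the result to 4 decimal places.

p̂_st ≈ 0.4672

N = 13500; stratum weights W_h = N_h/N.
p̂_st = Σ W_h p̂_h = (3900·0.127 + 700·0.883 + 1200·0.628 + 4100·0.405 + 3600·0.772)/13500 = 0.46716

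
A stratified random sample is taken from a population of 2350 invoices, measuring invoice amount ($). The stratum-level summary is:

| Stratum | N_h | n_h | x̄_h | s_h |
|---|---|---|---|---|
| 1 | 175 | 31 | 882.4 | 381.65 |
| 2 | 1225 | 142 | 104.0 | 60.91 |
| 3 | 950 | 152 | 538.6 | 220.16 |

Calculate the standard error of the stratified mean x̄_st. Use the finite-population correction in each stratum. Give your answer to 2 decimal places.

V̂(x̄_st) = Σ W_h² (1 − n_h/N_h) s_h²/n_h, with W_h = N_h/N and N = 2350:
  stratum 1: (175/2350)²·(1 − 31/175)·381.65²/31 = 21.4404
  stratum 2: (1225/2350)²·(1 − 142/1225)·60.91²/142 = 6.2765
  stratum 3: (950/2350)²·(1 − 152/950)·220.16²/152 = 43.7748
V̂(x̄_st) = 71.4917
SE(x̄_st) = √71.4917 = 8.45528

SE(x̄_st) ≈ 8.46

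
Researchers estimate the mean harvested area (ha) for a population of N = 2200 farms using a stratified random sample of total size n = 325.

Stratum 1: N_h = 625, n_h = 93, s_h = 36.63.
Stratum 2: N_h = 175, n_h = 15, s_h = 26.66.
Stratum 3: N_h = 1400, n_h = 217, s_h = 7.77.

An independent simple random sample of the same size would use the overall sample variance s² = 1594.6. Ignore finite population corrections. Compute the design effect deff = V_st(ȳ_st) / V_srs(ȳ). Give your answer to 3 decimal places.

V̂(ȳ_st) = Σ W_h² s_h²/n_h, with W_h = N_h/N and N = 2200:
  stratum 1: (625/2200)²·36.63²/93 = 1.16441
  stratum 2: (175/2200)²·26.66²/15 = 0.299819
  stratum 3: (1400/2200)²·7.77²/217 = 0.112666
V_st = 1.57689
V_srs = s²/n = 1594.6/325 = 4.90646
deff = V_st / V_srs = 1.57689/4.90646 = 0.3214

deff ≈ 0.321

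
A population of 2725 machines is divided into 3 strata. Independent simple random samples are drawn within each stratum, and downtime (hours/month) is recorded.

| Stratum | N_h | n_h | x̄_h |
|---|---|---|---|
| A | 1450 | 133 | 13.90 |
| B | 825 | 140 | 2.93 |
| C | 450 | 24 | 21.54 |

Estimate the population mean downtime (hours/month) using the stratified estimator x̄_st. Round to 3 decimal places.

x̄_st ≈ 11.840

N = Σ N_h = 2725. Stratum weights W_h = N_h/N.
x̄_st = (1450·13.90 + 825·2.93 + 450·21.54) / 2725 = 11.84046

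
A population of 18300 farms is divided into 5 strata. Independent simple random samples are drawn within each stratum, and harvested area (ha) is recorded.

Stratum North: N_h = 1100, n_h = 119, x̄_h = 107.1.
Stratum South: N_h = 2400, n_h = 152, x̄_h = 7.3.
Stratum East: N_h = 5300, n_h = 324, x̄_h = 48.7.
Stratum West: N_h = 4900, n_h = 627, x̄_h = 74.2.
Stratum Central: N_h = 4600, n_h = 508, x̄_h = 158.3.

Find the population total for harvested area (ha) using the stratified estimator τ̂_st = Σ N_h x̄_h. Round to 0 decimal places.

τ̂_st = Σ N_h x̄_h = 1100·107.1 + 2400·7.3 + 5300·48.7 + 4900·74.2 + 4600·158.3 = 1485200

τ̂_st ≈ 1485200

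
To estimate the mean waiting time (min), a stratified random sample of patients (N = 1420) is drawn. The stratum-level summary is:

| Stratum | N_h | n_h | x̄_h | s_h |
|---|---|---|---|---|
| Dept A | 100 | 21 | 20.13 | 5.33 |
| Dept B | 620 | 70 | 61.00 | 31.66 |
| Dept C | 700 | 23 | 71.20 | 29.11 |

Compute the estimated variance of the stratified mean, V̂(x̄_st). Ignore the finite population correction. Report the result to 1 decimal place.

V̂(x̄_st) ≈ 11.7

V̂(x̄_st) = Σ W_h² s_h²/n_h, with W_h = N_h/N and N = 1420:
  stratum Dept A: (100/1420)²·5.33²/21 = 0.00670901
  stratum Dept B: (620/1420)²·31.66²/70 = 2.7298
  stratum Dept C: (700/1420)²·29.11²/23 = 8.95315
V̂(x̄_st) = 11.6897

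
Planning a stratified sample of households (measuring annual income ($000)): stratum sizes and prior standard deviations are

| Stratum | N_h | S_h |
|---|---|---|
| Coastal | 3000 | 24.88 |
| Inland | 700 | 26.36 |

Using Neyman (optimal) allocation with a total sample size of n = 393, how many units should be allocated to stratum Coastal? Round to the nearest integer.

Neyman allocation: n_h = n · N_h S_h / Σ N_i S_i, with n = 393.
  stratum Coastal: N_h·S_h = 3000·24.88 = 74640.00
  stratum Inland: N_h·S_h = 700·26.36 = 18452.00
Σ N_h S_h = 93092.00
n for stratum Coastal = 393·74640.00/93092.00 = 315.102 → 315

315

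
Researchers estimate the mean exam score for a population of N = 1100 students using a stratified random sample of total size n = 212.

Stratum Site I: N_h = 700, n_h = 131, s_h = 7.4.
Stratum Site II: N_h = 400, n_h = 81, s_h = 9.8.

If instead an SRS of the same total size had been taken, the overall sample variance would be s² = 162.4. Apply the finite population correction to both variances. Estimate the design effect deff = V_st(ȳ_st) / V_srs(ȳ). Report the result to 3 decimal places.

V̂(ȳ_st) = Σ W_h² (1 − n_h/N_h) s_h²/n_h, with W_h = N_h/N and N = 1100:
  stratum Site I: (700/1100)²·(1 − 131/700)·7.4²/131 = 0.1376
  stratum Site II: (400/1100)²·(1 − 81/400)·9.8²/81 = 0.125035
V_st = 0.262635
V_srs = (1 − 212/1100)·162.4/212 = 0.618401
deff = V_st / V_srs = 0.262635/0.618401 = 0.4247

deff ≈ 0.425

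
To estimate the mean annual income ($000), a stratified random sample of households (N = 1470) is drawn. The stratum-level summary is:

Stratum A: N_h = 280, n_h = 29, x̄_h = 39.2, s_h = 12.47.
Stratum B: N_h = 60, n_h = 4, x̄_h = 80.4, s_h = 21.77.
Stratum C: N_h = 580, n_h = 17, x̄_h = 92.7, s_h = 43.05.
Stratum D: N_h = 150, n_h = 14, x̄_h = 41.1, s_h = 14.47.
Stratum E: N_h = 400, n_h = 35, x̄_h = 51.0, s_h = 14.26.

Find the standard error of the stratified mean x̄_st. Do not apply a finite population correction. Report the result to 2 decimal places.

SE(x̄_st) ≈ 4.24

V̂(x̄_st) = Σ W_h² s_h²/n_h, with W_h = N_h/N and N = 1470:
  stratum A: (280/1470)²·12.47²/29 = 0.194543
  stratum B: (60/1470)²·21.77²/4 = 0.19739
  stratum C: (580/1470)²·43.05²/17 = 16.9714
  stratum D: (150/1470)²·14.47²/14 = 0.155724
  stratum E: (400/1470)²·14.26²/35 = 0.430186
V̂(x̄_st) = 17.9493
SE(x̄_st) = √17.9493 = 4.23666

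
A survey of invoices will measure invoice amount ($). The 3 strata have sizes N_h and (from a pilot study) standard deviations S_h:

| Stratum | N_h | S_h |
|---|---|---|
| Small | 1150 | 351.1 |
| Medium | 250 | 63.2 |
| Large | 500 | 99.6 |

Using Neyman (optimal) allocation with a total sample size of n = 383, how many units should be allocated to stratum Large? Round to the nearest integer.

Neyman allocation: n_h = n · N_h S_h / Σ N_i S_i, with n = 383.
  stratum Small: N_h·S_h = 1150·351.1 = 403765.00
  stratum Medium: N_h·S_h = 250·63.2 = 15800.00
  stratum Large: N_h·S_h = 500·99.6 = 49800.00
Σ N_h S_h = 469365.00
n for stratum Large = 383·49800.00/469365.00 = 40.637 → 41

41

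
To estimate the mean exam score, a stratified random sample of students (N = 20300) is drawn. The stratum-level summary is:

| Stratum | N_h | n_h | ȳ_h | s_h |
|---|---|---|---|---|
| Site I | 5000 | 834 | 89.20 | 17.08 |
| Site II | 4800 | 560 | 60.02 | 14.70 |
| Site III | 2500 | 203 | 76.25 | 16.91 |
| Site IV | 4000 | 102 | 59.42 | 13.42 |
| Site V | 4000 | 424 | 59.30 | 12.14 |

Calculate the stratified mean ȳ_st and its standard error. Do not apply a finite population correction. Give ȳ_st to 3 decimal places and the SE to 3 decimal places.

ȳ_st = Σ W_h ȳ_h = (5000·89.20 + 4800·60.02 + 2500·76.25 + 4000·59.42 + 4000·59.30)/20300 = 68.94586
V̂(ȳ_st) = Σ W_h² s_h²/n_h, with W_h = N_h/N and N = 20300:
  stratum Site I: (5000/20300)²·17.08²/834 = 0.0212206
  stratum Site II: (4800/20300)²·14.70²/560 = 0.0215743
  stratum Site III: (2500/20300)²·16.91²/203 = 0.0213638
  stratum Site IV: (4000/20300)²·13.42²/102 = 0.068554
  stratum Site V: (4000/20300)²·12.14²/424 = 0.0134958
V̂(ȳ_st) = 0.146209
SE(ȳ_st) = √0.146209 = 0.382372

ȳ_st ≈ 68.946, SE ≈ 0.382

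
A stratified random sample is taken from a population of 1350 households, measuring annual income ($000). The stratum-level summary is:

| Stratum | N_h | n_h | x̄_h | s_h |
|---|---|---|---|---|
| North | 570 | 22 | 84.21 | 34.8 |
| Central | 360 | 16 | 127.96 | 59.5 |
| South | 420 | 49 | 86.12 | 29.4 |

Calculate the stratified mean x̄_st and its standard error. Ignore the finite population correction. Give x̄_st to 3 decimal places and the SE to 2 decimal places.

x̄_st = Σ W_h x̄_h = (570·84.21 + 360·127.96 + 420·86.12)/1350 = 96.47089
V̂(x̄_st) = Σ W_h² s_h²/n_h, with W_h = N_h/N and N = 1350:
  stratum North: (570/1350)²·34.8²/22 = 9.81337
  stratum Central: (360/1350)²·59.5²/16 = 15.7344
  stratum South: (420/1350)²·29.4²/49 = 1.70738
V̂(x̄_st) = 27.2552
SE(x̄_st) = √27.2552 = 5.22065

x̄_st ≈ 96.471, SE ≈ 5.22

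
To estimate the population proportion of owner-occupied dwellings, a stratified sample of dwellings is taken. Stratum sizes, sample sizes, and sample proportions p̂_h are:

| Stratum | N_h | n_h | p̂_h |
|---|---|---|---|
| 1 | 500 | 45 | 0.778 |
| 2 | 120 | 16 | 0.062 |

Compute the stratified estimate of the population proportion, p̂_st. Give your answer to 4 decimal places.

N = 620; stratum weights W_h = N_h/N.
p̂_st = Σ W_h p̂_h = (500·0.778 + 120·0.062)/620 = 0.63942

p̂_st ≈ 0.6394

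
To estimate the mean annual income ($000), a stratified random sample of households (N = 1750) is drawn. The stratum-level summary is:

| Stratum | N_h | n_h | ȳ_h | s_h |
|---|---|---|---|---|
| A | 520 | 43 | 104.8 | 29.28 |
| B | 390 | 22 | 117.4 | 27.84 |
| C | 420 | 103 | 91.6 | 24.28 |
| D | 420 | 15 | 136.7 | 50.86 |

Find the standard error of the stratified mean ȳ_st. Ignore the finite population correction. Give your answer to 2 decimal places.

SE(ȳ_st) ≈ 3.71

V̂(ȳ_st) = Σ W_h² s_h²/n_h, with W_h = N_h/N and N = 1750:
  stratum A: (520/1750)²·29.28²/43 = 1.76037
  stratum B: (390/1750)²·27.84²/22 = 1.74972
  stratum C: (420/1750)²·24.28²/103 = 0.329672
  stratum D: (420/1750)²·50.86²/15 = 9.93308
V̂(ȳ_st) = 13.7728
SE(ȳ_st) = √13.7728 = 3.71118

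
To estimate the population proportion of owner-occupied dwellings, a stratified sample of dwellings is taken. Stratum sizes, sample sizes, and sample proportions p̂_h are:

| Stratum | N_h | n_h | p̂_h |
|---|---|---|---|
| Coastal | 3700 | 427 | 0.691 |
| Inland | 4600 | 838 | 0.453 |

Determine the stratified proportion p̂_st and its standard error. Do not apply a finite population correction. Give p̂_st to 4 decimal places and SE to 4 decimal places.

N = 8300; stratum weights W_h = N_h/N.
p̂_st = Σ W_h p̂_h = (3700·0.691 + 4600·0.453)/8300 = 0.55910
V̂(p̂_st) = Σ W_h² p̂_h(1−p̂_h)/(n_h−1):
  stratum Coastal: (3700/8300)²·0.691·0.309/426 = 9.96034e-05
  stratum Inland: (4600/8300)²·0.453·0.547/837 = 9.09326e-05
V̂(p̂_st) = 0.000190536; SE = √V̂ = 0.0138035

p̂_st ≈ 0.5591, SE ≈ 0.0138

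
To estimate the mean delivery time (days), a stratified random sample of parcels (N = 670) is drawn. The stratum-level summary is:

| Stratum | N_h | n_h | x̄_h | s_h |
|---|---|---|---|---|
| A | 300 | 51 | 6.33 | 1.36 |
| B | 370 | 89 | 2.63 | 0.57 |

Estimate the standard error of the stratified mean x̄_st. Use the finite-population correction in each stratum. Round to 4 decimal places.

SE(x̄_st) ≈ 0.0829

V̂(x̄_st) = Σ W_h² (1 − n_h/N_h) s_h²/n_h, with W_h = N_h/N and N = 670:
  stratum A: (300/670)²·(1 − 51/300)·1.36²/51 = 0.00603502
  stratum B: (370/670)²·(1 − 89/370)·0.57²/89 = 0.000845509
V̂(x̄_st) = 0.00688053
SE(x̄_st) = √0.00688053 = 0.0829489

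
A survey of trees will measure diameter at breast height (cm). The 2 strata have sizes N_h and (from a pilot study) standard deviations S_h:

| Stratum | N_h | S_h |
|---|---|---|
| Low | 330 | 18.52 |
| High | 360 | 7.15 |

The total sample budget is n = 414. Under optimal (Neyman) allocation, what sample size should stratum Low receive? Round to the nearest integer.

291

Neyman allocation: n_h = n · N_h S_h / Σ N_i S_i, with n = 414.
  stratum Low: N_h·S_h = 330·18.52 = 6111.60
  stratum High: N_h·S_h = 360·7.15 = 2574.00
Σ N_h S_h = 8685.60
n for stratum Low = 414·6111.60/8685.60 = 291.310 → 291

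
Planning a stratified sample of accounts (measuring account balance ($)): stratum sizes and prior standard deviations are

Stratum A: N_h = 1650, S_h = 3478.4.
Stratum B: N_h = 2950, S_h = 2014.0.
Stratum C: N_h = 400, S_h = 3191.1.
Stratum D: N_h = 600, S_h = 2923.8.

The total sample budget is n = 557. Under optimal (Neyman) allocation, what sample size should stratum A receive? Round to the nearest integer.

Neyman allocation: n_h = n · N_h S_h / Σ N_i S_i, with n = 557.
  stratum A: N_h·S_h = 1650·3478.4 = 5739360.00
  stratum B: N_h·S_h = 2950·2014.0 = 5941300.00
  stratum C: N_h·S_h = 400·3191.1 = 1276440.00
  stratum D: N_h·S_h = 600·2923.8 = 1754280.00
Σ N_h S_h = 14711380.00
n for stratum A = 557·5739360.00/14711380.00 = 217.303 → 217

217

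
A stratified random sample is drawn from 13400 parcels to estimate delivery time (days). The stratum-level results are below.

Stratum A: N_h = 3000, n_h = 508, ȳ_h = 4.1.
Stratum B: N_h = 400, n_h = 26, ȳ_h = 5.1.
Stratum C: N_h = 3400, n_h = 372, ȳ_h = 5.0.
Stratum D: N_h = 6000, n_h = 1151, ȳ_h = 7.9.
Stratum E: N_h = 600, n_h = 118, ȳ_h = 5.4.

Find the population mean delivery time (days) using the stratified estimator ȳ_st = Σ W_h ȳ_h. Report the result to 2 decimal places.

N = Σ N_h = 13400. Stratum weights W_h = N_h/N.
ȳ_st = (3000·4.1 + 400·5.1 + 3400·5.0 + 6000·7.9 + 600·5.4) / 13400 = 6.1179

ȳ_st ≈ 6.12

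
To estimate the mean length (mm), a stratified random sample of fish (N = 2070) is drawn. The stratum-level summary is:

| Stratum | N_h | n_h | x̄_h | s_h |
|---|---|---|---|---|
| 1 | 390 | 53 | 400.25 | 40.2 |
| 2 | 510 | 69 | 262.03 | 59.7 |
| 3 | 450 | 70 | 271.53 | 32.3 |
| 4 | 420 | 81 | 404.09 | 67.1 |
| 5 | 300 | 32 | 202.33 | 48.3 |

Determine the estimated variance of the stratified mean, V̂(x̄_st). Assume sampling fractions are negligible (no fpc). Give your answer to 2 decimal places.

V̂(x̄_st) = Σ W_h² s_h²/n_h, with W_h = N_h/N and N = 2070:
  stratum 1: (390/2070)²·40.2²/53 = 1.08234
  stratum 2: (510/2070)²·59.7²/69 = 3.13545
  stratum 3: (450/2070)²·32.3²/70 = 0.704355
  stratum 4: (420/2070)²·67.1²/81 = 2.28833
  stratum 5: (300/2070)²·48.3²/32 = 1.53125
V̂(x̄_st) = 8.74172

V̂(x̄_st) ≈ 8.74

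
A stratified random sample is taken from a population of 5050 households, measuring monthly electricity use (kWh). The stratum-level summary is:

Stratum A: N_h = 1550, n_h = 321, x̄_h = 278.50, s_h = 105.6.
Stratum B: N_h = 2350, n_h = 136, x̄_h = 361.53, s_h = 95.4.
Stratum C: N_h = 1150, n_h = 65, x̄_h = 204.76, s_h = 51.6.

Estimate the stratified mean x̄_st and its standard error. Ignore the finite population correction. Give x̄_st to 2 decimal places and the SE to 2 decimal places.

x̄_st ≈ 300.35, SE ≈ 4.46

x̄_st = Σ W_h x̄_h = (1550·278.50 + 2350·361.53 + 1150·204.76)/5050 = 300.34545
V̂(x̄_st) = Σ W_h² s_h²/n_h, with W_h = N_h/N and N = 5050:
  stratum A: (1550/5050)²·105.6²/321 = 3.27268
  stratum B: (2350/5050)²·95.4²/136 = 14.4914
  stratum C: (1150/5050)²·51.6²/65 = 2.12422
V̂(x̄_st) = 19.8883
SE(x̄_st) = √19.8883 = 4.45963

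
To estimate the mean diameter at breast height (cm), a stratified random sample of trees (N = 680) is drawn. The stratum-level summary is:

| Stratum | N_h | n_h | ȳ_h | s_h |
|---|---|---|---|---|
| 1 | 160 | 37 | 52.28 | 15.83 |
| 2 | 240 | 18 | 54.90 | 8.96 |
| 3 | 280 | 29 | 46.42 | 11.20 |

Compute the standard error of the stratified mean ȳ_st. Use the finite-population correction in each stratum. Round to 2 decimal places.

V̂(ȳ_st) = Σ W_h² (1 − n_h/N_h) s_h²/n_h, with W_h = N_h/N and N = 680:
  stratum 1: (160/680)²·(1 − 37/160)·15.83²/37 = 0.288249
  stratum 2: (240/680)²·(1 − 18/240)·8.96²/18 = 0.513913
  stratum 3: (280/680)²·(1 − 29/280)·11.20²/29 = 0.657434
V̂(ȳ_st) = 1.4596
SE(ȳ_st) = √1.4596 = 1.20814

SE(ȳ_st) ≈ 1.21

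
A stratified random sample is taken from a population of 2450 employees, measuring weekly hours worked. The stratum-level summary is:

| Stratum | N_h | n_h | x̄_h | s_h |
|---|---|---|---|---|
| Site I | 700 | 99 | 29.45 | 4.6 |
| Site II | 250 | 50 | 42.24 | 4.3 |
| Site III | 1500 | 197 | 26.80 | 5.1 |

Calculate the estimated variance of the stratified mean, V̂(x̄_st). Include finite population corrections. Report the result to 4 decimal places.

V̂(x̄_st) ≈ 0.0611

V̂(x̄_st) = Σ W_h² (1 − n_h/N_h) s_h²/n_h, with W_h = N_h/N and N = 2450:
  stratum Site I: (700/2450)²·(1 − 99/700)·4.6²/99 = 0.0149803
  stratum Site II: (250/2450)²·(1 − 50/250)·4.3²/50 = 0.00308038
  stratum Site III: (1500/2450)²·(1 − 197/1500)·5.1²/197 = 0.042991
V̂(x̄_st) = 0.0610517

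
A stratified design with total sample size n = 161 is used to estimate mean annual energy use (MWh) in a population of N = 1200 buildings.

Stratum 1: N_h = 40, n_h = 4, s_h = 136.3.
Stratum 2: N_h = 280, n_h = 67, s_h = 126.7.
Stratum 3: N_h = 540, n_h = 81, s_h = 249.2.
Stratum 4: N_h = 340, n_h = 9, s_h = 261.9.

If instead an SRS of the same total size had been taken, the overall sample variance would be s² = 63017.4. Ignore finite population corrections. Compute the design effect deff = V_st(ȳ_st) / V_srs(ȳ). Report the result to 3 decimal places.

V̂(ȳ_st) = Σ W_h² s_h²/n_h, with W_h = N_h/N and N = 1200:
  stratum 1: (40/1200)²·136.3²/4 = 5.16047
  stratum 2: (280/1200)²·126.7²/67 = 13.0446
  stratum 3: (540/1200)²·249.2²/81 = 155.252
  stratum 4: (340/1200)²·261.9²/9 = 611.82
V_st = 785.277
V_srs = s²/n = 63017.4/161 = 391.412
deff = V_st / V_srs = 785.277/391.412 = 2.0063

deff ≈ 2.006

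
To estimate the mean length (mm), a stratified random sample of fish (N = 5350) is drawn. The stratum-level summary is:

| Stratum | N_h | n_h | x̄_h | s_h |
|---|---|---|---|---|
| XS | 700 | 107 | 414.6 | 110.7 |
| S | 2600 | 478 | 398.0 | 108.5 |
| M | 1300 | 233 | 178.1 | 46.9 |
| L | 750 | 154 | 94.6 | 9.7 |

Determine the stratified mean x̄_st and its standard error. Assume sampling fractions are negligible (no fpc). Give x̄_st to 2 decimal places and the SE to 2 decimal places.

x̄_st ≈ 304.21, SE ≈ 2.89

x̄_st = Σ W_h x̄_h = (700·414.6 + 2600·398.0 + 1300·178.1 + 750·94.6)/5350 = 304.20561
V̂(x̄_st) = Σ W_h² s_h²/n_h, with W_h = N_h/N and N = 5350:
  stratum XS: (700/5350)²·110.7²/107 = 1.96065
  stratum S: (2600/5350)²·108.5²/478 = 5.81662
  stratum M: (1300/5350)²·46.9²/233 = 0.557402
  stratum L: (750/5350)²·9.7²/154 = 0.0120071
V̂(x̄_st) = 8.34668
SE(x̄_st) = √8.34668 = 2.88906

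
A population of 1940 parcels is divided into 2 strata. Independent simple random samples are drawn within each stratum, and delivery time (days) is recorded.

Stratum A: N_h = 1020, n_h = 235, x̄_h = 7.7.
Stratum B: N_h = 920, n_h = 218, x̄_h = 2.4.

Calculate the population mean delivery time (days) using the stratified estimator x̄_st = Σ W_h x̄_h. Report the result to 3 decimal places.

x̄_st ≈ 5.187

N = Σ N_h = 1940. Stratum weights W_h = N_h/N.
x̄_st = (1020·7.7 + 920·2.4) / 1940 = 5.18660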